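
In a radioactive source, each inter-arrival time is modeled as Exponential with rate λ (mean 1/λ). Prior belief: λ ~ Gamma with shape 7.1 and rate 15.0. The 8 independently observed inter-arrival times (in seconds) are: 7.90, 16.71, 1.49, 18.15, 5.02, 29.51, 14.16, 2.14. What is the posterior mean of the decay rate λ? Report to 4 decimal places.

With a Gamma(shape α, rate β) prior on the exponential rate λ, the posterior after n observations with total T = Σxᵢ is Gamma(α+n, β+T).
Sum of observations T = 95.08 seconds; n = 8.
Posterior: Gamma(7.1+8, 15.0+95.08) = Gamma(15.1, 110.08).
Posterior mean of λ = α/β = 15.1/110.08 = 0.1372.

0.1372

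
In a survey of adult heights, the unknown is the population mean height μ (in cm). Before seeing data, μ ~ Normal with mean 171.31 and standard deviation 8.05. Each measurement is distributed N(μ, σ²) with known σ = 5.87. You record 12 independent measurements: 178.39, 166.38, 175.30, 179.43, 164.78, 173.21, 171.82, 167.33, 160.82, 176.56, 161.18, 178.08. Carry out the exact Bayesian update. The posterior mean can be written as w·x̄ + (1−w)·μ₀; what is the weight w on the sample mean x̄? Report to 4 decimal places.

0.9576

For Normal data with known variance σ², a Normal(μ₀, σ₀²) prior on μ is conjugate. Posterior precision = 1/σ₀² + n/σ²; posterior mean is the precision-weighted average of μ₀ and x̄.
σ₀² = 8.05² = 64.8025, σ² = 5.87² = 34.4569. Prior precision 1/σ₀² = 1/64.8025; data precision n/σ² = 12/34.4569.
w = (n/σ²)/(1/σ₀² + n/σ²) = n·σ₀²/(σ² + n·σ₀²) = 12·64.8025/(34.4569 + 12·64.8025) = 777.63/812.0869 = 0.9576.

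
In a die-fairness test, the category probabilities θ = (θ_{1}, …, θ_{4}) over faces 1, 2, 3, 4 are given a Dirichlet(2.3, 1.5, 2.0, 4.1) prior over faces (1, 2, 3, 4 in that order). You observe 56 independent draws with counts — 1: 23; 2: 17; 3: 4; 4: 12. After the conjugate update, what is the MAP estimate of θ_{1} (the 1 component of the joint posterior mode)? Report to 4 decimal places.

The Dirichlet prior is conjugate to the Multinomial likelihood: each posterior αⱼ = prior αⱼ + observed count nⱼ.
Posterior concentration: (25.3, 18.5, 6.0, 16.1), total = 65.9.
Joint mode component: (α_{1}−1)/(Σα−K) = 24.3/61.9 = 0.3926.

0.3926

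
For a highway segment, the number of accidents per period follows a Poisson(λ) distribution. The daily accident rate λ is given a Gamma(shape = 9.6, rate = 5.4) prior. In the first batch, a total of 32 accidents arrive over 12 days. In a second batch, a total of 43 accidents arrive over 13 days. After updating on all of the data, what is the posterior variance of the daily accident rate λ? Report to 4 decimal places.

0.0915

With a Gamma(shape α, rate β) prior, the Poisson likelihood is conjugate: the posterior is Gamma(α + ΣXᵢ, β + n).
After batch 1: Gamma(α+S, β+n) = Gamma(9.6+32, 5.4+12) = Gamma(41.6, 17.4).
After batch 2: Gamma(α+S, β+n) = Gamma(41.6+43, 17.4+13) = Gamma(84.6, 30.4).
Var = α/β² = 84.6/30.4² = 0.0915.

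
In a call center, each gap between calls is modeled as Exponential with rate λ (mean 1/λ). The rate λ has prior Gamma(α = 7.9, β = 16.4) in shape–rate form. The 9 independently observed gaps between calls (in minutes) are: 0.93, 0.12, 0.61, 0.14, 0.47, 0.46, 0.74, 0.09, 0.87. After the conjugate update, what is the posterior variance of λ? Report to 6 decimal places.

With a Gamma(shape α, rate β) prior on the exponential rate λ, the posterior after n observations with total T = Σxᵢ is Gamma(α+n, β+T).
Sum of observations T = 4.43 minutes; n = 9.
Posterior: Gamma(7.9+9, 16.4+4.43) = Gamma(16.9, 20.83).
Var = α/β² = 0.038950.

0.038950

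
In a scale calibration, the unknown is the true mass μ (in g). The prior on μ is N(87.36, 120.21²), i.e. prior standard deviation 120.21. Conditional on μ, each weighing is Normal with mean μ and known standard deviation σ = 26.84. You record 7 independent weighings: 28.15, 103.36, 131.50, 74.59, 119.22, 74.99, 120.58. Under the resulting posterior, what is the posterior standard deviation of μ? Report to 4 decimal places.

10.1086

For Normal data with known variance σ², a Normal(μ₀, σ₀²) prior on μ is conjugate. Posterior precision = 1/σ₀² + n/σ²; posterior mean is the precision-weighted average of μ₀ and x̄.
σ₀² = 120.21² = 14450.4441, σ² = 26.84² = 720.3856; σ² + n·σ₀² = 720.3856 + 7·14450.4441 = 101873.4943.
Posterior precision = 1/σ₀² + n/σ² = 1/14450.4441 + 7/720.3856 = (σ² + n·σ₀²)/(σ₀²σ²) = 101873.4943/(14450.4441·720.3856); posterior variance σₙ² = σ₀²σ²/(σ² + n·σ₀²) = 14450.4441·720.3856/101873.4943 = 102.184498.
Posterior SD = √σₙ² = √(14450.4441·720.3856/101873.4943) = 10.1086.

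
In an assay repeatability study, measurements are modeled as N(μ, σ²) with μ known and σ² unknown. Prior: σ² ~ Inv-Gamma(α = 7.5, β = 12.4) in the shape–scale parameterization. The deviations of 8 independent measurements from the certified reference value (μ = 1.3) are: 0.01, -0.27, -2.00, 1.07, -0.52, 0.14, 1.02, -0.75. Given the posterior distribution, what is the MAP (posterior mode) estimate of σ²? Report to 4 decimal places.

With known mean μ and an Inverse-Gamma(α, β) prior on σ², the Normal likelihood is conjugate: posterior is Inv-Gamma(α + n/2, β + Σ(xᵢ−μ)²/2).
Σ(xᵢ−μ)² = (0.01)² + (-0.27)² + (-2.00)² + (1.07)² + (-0.52)² + (0.14)² + (1.02)² + (-0.75)² = 7.1108.
Posterior: Inv-Gamma(7.5 + 8/2, 12.4 + 7.1108/2) = Inv-Gamma(11.50, 15.95540).
Mode = β/(α+1) = 15.95540/12.50 = 1.2764.

1.2764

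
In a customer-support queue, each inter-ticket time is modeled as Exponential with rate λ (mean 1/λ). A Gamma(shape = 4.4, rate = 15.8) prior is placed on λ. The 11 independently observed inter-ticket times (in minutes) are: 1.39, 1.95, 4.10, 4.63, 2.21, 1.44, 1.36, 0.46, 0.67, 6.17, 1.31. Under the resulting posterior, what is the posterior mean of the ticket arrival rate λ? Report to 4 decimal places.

0.3712

With a Gamma(shape α, rate β) prior on the exponential rate λ, the posterior after n observations with total T = Σxᵢ is Gamma(α+n, β+T).
Sum of observations T = 25.69 minutes; n = 11.
Posterior: Gamma(4.4+11, 15.8+25.69) = Gamma(15.4, 41.49).
Posterior mean of λ = α/β = 15.4/41.49 = 0.3712.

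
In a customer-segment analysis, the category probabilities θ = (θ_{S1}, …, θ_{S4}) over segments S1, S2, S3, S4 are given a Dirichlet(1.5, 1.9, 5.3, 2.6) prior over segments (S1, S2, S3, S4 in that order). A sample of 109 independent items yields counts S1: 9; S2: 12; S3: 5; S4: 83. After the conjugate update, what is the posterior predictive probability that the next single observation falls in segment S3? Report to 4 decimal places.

0.0856

The Dirichlet prior is conjugate to the Multinomial likelihood: each posterior αⱼ = prior αⱼ + observed count nⱼ.
Posterior concentration: (10.5, 13.9, 10.3, 85.6), total = 120.3.
P(next = S3 | data) = α_{S3}/Σα = 0.0856.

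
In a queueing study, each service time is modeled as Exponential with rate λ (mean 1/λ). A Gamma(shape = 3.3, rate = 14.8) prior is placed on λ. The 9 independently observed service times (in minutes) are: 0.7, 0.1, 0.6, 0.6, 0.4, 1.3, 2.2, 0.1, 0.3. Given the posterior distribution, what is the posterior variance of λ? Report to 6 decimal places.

With a Gamma(shape α, rate β) prior on the exponential rate λ, the posterior after n observations with total T = Σxᵢ is Gamma(α+n, β+T).
Sum of observations T = 6.3 minutes; n = 9.
Posterior: Gamma(3.3+9, 14.8+6.3) = Gamma(12.3, 21.1).
Var = α/β² = 0.027627.

0.027627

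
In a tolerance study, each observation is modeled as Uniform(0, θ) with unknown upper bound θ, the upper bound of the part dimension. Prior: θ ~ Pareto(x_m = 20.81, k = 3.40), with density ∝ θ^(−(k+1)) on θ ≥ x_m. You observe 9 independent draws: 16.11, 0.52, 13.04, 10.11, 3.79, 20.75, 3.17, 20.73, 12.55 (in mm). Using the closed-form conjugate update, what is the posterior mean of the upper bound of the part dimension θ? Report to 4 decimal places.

22.6354

A Pareto(scale x_m, shape k) prior on the upper bound θ of Uniform(0, θ) is conjugate: posterior is Pareto(max(x_m, max xᵢ), k + n).
Sample maximum = 20.75; prior scale x_m = 20.81 → posterior scale = max = 20.81.
Posterior shape = 3.40 + 9 = 12.40.
E[θ|data] = k·x_m/(k−1) = 12.40·20.81/11.40 = 22.6354.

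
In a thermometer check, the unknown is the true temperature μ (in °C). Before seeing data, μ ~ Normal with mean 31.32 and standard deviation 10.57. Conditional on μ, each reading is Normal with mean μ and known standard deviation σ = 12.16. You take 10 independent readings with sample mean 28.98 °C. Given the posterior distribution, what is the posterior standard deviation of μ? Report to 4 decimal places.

For Normal data with known variance σ², a Normal(μ₀, σ₀²) prior on μ is conjugate. Posterior precision = 1/σ₀² + n/σ²; posterior mean is the precision-weighted average of μ₀ and x̄.
σ₀² = 10.57² = 111.7249, σ² = 12.16² = 147.8656; σ² + n·σ₀² = 147.8656 + 10·111.7249 = 1265.1146.
Posterior precision = 1/σ₀² + n/σ² = 1/111.7249 + 10/147.8656 = (σ² + n·σ₀²)/(σ₀²σ²) = 1265.1146/(111.7249·147.8656); posterior variance σₙ² = σ₀²σ²/(σ² + n·σ₀²) = 111.7249·147.8656/1265.1146 = 13.058318.
Posterior SD = √σₙ² = √(111.7249·147.8656/1265.1146) = 3.6136.

3.6136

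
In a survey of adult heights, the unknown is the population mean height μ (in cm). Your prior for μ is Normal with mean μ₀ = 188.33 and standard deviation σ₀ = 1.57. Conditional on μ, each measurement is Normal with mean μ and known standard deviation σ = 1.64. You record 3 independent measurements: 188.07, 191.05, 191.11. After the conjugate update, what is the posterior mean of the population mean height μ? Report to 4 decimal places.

189.6108

For Normal data with known variance σ², a Normal(μ₀, σ₀²) prior on μ is conjugate. Posterior precision = 1/σ₀² + n/σ²; posterior mean is the precision-weighted average of μ₀ and x̄.
Σxᵢ = 188.07 + 191.05 + 191.11 = 570.23, so n·x̄ = 570.23.
σ₀² = 1.57² = 2.4649, σ² = 1.64² = 2.6896; σ² + n·σ₀² = 2.6896 + 3·2.4649 = 10.0843.
Posterior mean = (μ₀/σ₀² + n·x̄/σ²)/(1/σ₀² + n/σ²) = (σ²·μ₀ + σ₀²·n·x̄)/(σ² + n·σ₀²) = (2.6896·188.33 + 2.4649·570.23)/10.0843 = 1912.092295/10.0843 = 189.6108.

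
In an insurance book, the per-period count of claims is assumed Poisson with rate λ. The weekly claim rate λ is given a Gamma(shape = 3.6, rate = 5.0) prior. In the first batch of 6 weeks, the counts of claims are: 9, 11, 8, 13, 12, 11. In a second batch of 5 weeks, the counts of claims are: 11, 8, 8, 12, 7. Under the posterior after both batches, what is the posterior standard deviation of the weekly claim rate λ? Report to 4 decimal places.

With a Gamma(shape α, rate β) prior, the Poisson likelihood is conjugate: the posterior is Gamma(α + ΣXᵢ, β + n).
Batch 1: sum of counts S = 64 over n = 6 weeks.
After batch 1: Gamma(α+S, β+n) = Gamma(3.6+64, 5.0+6) = Gamma(67.6, 11.0).
Batch 2: sum of counts S = 46 over n = 5 weeks.
After batch 2: Gamma(α+S, β+n) = Gamma(67.6+46, 11.0+5) = Gamma(113.6, 16.0).
SD = √α/β = √113.6/16.0 = 0.6661.

0.6661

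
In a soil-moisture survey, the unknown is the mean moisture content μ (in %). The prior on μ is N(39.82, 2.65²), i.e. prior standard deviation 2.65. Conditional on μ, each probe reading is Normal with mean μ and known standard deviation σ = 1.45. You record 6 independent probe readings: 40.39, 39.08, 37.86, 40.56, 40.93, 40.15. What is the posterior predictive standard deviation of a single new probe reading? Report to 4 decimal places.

For Normal data with known variance σ², a Normal(μ₀, σ₀²) prior on μ is conjugate. Posterior precision = 1/σ₀² + n/σ²; posterior mean is the precision-weighted average of μ₀ and x̄.
σ₀² = 2.65² = 7.0225, σ² = 1.45² = 2.1025; σ² + n·σ₀² = 2.1025 + 6·7.0225 = 44.2375.
Posterior precision = 1/σ₀² + n/σ² = 1/7.0225 + 6/2.1025 = (σ² + n·σ₀²)/(σ₀²σ²) = 44.2375/(7.0225·2.1025); posterior variance σₙ² = σ₀²σ²/(σ² + n·σ₀²) = 7.0225·2.1025/44.2375 = 0.333762.
Predictive variance for one new observation = σₙ² + σ² = 7.0225·2.1025/44.2375 + 2.1025 = σ²·(σ₀² + 44.2375)/44.2375 = 2.1025·51.26/44.2375 = 2.436262; SD = √(2.1025·51.26/44.2375) = 1.5609.

1.5609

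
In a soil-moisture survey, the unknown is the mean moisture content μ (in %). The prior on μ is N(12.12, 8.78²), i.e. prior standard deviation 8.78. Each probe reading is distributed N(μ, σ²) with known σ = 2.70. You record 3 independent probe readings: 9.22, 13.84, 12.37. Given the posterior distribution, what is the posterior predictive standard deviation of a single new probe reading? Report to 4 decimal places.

For Normal data with known variance σ², a Normal(μ₀, σ₀²) prior on μ is conjugate. Posterior precision = 1/σ₀² + n/σ²; posterior mean is the precision-weighted average of μ₀ and x̄.
σ₀² = 8.78² = 77.0884, σ² = 2.70² = 7.29; σ² + n·σ₀² = 7.29 + 3·77.0884 = 238.5552.
Posterior precision = 1/σ₀² + n/σ² = 1/77.0884 + 3/7.29 = (σ² + n·σ₀²)/(σ₀²σ²) = 238.5552/(77.0884·7.29); posterior variance σₙ² = σ₀²σ²/(σ² + n·σ₀²) = 77.0884·7.29/238.5552 = 2.355742.
Predictive variance for one new observation = σₙ² + σ² = 77.0884·7.29/238.5552 + 7.29 = σ²·(σ₀² + 238.5552)/238.5552 = 7.29·315.6436/238.5552 = 9.645742; SD = √(7.29·315.6436/238.5552) = 3.1058.

3.1058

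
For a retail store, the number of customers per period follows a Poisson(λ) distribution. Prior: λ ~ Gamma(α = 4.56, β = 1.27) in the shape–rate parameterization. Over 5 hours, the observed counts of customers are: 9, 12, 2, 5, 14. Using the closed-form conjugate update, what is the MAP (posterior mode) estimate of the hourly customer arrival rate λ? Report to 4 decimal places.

7.2663

With a Gamma(shape α, rate β) prior, the Poisson likelihood is conjugate: the posterior is Gamma(α + ΣXᵢ, β + n).
Sum of counts S = 42 over n = 5 hours.
Posterior: Gamma(α+S, β+n) = Gamma(4.56+42, 1.27+5) = Gamma(46.56, 6.27).
Mode of Gamma(α,β) for α≥1 is (α−1)/β = 45.56/6.27 = 7.2663.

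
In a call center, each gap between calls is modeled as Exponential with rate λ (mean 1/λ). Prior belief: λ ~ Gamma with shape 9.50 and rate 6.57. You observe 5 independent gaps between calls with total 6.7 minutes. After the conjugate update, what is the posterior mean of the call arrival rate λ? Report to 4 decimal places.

With a Gamma(shape α, rate β) prior on the exponential rate λ, the posterior after n observations with total T = Σxᵢ is Gamma(α+n, β+T).
Posterior: Gamma(9.50+5, 6.57+6.7) = Gamma(14.50, 13.27).
Posterior mean of λ = α/β = 14.50/13.27 = 1.0927.

1.0927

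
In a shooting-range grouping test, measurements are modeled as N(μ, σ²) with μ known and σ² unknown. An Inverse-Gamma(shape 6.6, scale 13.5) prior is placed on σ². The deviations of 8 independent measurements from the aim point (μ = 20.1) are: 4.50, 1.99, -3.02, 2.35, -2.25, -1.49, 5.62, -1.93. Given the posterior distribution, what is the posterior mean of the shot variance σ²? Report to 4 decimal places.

5.6482

With known mean μ and an Inverse-Gamma(α, β) prior on σ², the Normal likelihood is conjugate: posterior is Inv-Gamma(α + n/2, β + Σ(xᵢ−μ)²/2).
Σ(xᵢ−μ)² = (4.50)² + (1.99)² + (-3.02)² + (2.35)² + (-2.25)² + (-1.49)² + (5.62)² + (-1.93)² = 81.4449.
Posterior: Inv-Gamma(6.6 + 8/2, 13.5 + 81.4449/2) = Inv-Gamma(10.60, 54.22245).
E[σ²|data] = β/(α−1) = 54.22245/9.60 = 5.6482.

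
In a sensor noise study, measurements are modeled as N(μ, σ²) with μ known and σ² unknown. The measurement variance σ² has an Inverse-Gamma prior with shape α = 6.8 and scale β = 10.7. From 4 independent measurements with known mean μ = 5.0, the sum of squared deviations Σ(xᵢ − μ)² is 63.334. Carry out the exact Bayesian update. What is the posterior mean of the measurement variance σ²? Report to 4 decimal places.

With known mean μ and an Inverse-Gamma(α, β) prior on σ², the Normal likelihood is conjugate: posterior is Inv-Gamma(α + n/2, β + Σ(xᵢ−μ)²/2).
Posterior: Inv-Gamma(6.8 + 4/2, 10.7 + 63.334/2) = Inv-Gamma(8.80, 42.3670).
E[σ²|data] = β/(α−1) = 42.3670/7.80 = 5.4317.

5.4317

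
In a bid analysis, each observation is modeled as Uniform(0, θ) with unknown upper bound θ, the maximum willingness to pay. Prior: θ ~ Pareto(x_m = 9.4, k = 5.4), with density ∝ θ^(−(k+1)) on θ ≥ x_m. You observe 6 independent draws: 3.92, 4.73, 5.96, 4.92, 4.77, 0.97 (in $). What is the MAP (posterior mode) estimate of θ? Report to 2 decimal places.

A Pareto(scale x_m, shape k) prior on the upper bound θ of Uniform(0, θ) is conjugate: posterior is Pareto(max(x_m, max xᵢ), k + n).
Sample maximum = 5.96; prior scale x_m = 9.4 → posterior scale = max = 9.40.
Posterior shape = 5.4 + 6 = 11.4.
The Pareto density is decreasing on [x_m, ∞), so the mode is x_m = 9.40.

9.40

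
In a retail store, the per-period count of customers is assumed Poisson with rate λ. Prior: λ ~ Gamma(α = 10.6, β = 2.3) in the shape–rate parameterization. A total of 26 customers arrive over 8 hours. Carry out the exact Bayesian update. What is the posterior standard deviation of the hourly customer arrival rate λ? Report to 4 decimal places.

0.5874

With a Gamma(shape α, rate β) prior, the Poisson likelihood is conjugate: the posterior is Gamma(α + ΣXᵢ, β + n).
Posterior: Gamma(α+S, β+n) = Gamma(10.6+26, 2.3+8) = Gamma(36.6, 10.3).
SD = √α/β = √36.6/10.3 = 0.5874.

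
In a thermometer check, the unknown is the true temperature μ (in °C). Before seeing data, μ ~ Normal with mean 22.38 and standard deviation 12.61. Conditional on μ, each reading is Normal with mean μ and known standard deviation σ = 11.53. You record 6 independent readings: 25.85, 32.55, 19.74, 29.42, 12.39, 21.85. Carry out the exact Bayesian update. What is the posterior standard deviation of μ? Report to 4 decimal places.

4.4099

For Normal data with known variance σ², a Normal(μ₀, σ₀²) prior on μ is conjugate. Posterior precision = 1/σ₀² + n/σ²; posterior mean is the precision-weighted average of μ₀ and x̄.
σ₀² = 12.61² = 159.0121, σ² = 11.53² = 132.9409; σ² + n·σ₀² = 132.9409 + 6·159.0121 = 1087.0135.
Posterior precision = 1/σ₀² + n/σ² = 1/159.0121 + 6/132.9409 = (σ² + n·σ₀²)/(σ₀²σ²) = 1087.0135/(159.0121·132.9409); posterior variance σₙ² = σ₀²σ²/(σ² + n·σ₀²) = 159.0121·132.9409/1087.0135 = 19.447055.
Posterior SD = √σₙ² = √(159.0121·132.9409/1087.0135) = 4.4099.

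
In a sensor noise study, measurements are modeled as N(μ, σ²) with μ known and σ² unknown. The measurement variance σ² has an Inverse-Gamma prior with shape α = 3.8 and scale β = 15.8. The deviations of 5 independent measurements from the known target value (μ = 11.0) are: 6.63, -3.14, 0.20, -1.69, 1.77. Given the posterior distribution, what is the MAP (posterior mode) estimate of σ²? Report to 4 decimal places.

6.2634

With known mean μ and an Inverse-Gamma(α, β) prior on σ², the Normal likelihood is conjugate: posterior is Inv-Gamma(α + n/2, β + Σ(xᵢ−μ)²/2).
Σ(xᵢ−μ)² = (6.63)² + (-3.14)² + (0.20)² + (-1.69)² + (1.77)² = 59.8455.
Posterior: Inv-Gamma(3.8 + 5/2, 15.8 + 59.8455/2) = Inv-Gamma(6.30, 45.72275).
Mode = β/(α+1) = 45.72275/7.30 = 6.2634.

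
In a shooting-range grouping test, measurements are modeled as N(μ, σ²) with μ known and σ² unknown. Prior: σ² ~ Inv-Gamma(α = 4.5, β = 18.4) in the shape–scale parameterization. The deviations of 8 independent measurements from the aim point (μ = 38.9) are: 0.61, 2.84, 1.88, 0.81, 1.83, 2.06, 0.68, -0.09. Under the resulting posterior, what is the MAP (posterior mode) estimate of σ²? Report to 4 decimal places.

3.0259

With known mean μ and an Inverse-Gamma(α, β) prior on σ², the Normal likelihood is conjugate: posterior is Inv-Gamma(α + n/2, β + Σ(xᵢ−μ)²/2).
Σ(xᵢ−μ)² = (0.61)² + (2.84)² + (1.88)² + (0.81)² + (1.83)² + (2.06)² + (0.68)² + (-0.09)² = 20.6912.
Posterior: Inv-Gamma(4.5 + 8/2, 18.4 + 20.6912/2) = Inv-Gamma(8.50, 28.74560).
Mode = β/(α+1) = 28.74560/9.50 = 3.0259.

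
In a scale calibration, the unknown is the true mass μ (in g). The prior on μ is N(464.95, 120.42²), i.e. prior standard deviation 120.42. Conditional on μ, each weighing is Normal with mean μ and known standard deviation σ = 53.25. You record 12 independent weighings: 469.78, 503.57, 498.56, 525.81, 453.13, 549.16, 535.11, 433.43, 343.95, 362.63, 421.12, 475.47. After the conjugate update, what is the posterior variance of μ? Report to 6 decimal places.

232.508100

For Normal data with known variance σ², a Normal(μ₀, σ₀²) prior on μ is conjugate. Posterior precision = 1/σ₀² + n/σ²; posterior mean is the precision-weighted average of μ₀ and x̄.
σ₀² = 120.42² = 14500.9764, σ² = 53.25² = 2835.5625; σ² + n·σ₀² = 2835.5625 + 12·14500.9764 = 176847.2793.
Posterior precision = 1/σ₀² + n/σ² = 1/14500.9764 + 12/2835.5625 = (σ² + n·σ₀²)/(σ₀²σ²) = 176847.2793/(14500.9764·2835.5625); posterior variance σₙ² = σ₀²σ²/(σ² + n·σ₀²) = 14500.9764·2835.5625/176847.2793 = 232.508100.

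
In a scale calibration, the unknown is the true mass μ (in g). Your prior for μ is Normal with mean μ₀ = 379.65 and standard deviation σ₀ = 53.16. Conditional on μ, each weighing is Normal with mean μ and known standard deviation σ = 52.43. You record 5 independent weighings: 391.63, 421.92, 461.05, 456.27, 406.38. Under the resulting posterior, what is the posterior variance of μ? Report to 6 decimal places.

460.243058

For Normal data with known variance σ², a Normal(μ₀, σ₀²) prior on μ is conjugate. Posterior precision = 1/σ₀² + n/σ²; posterior mean is the precision-weighted average of μ₀ and x̄.
σ₀² = 53.16² = 2825.9856, σ² = 52.43² = 2748.9049; σ² + n·σ₀² = 2748.9049 + 5·2825.9856 = 16878.8329.
Posterior precision = 1/σ₀² + n/σ² = 1/2825.9856 + 5/2748.9049 = (σ² + n·σ₀²)/(σ₀²σ²) = 16878.8329/(2825.9856·2748.9049); posterior variance σₙ² = σ₀²σ²/(σ² + n·σ₀²) = 2825.9856·2748.9049/16878.8329 = 460.243058.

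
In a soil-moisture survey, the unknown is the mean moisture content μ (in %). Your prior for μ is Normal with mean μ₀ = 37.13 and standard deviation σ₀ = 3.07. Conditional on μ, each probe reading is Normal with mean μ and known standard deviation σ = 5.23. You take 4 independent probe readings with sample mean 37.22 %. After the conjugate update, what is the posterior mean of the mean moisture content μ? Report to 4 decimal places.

37.1822

For Normal data with known variance σ², a Normal(μ₀, σ₀²) prior on μ is conjugate. Posterior precision = 1/σ₀² + n/σ²; posterior mean is the precision-weighted average of μ₀ and x̄.
n·x̄ = 4·37.22 = 148.88.
σ₀² = 3.07² = 9.4249, σ² = 5.23² = 27.3529; σ² + n·σ₀² = 27.3529 + 4·9.4249 = 65.0525.
Posterior mean = (μ₀/σ₀² + n·x̄/σ²)/(1/σ₀² + n/σ²) = (σ²·μ₀ + σ₀²·n·x̄)/(σ² + n·σ₀²) = (27.3529·37.13 + 9.4249·148.88)/65.0525 = 2418.792289/65.0525 = 37.1822.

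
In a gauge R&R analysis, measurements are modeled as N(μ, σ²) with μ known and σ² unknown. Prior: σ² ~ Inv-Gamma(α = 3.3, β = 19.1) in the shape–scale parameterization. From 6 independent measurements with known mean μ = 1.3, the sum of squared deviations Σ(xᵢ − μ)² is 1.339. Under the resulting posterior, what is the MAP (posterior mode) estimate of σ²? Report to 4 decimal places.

With known mean μ and an Inverse-Gamma(α, β) prior on σ², the Normal likelihood is conjugate: posterior is Inv-Gamma(α + n/2, β + Σ(xᵢ−μ)²/2).
Posterior: Inv-Gamma(3.3 + 6/2, 19.1 + 1.339/2) = Inv-Gamma(6.30, 19.7695).
Mode = β/(α+1) = 19.7695/7.30 = 2.7082.

2.7082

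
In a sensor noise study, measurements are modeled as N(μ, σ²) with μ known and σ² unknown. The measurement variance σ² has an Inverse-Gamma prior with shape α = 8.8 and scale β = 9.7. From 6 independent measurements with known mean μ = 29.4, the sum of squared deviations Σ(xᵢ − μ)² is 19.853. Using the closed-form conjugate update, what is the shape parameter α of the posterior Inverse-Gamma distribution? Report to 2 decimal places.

11.80

With known mean μ and an Inverse-Gamma(α, β) prior on σ², the Normal likelihood is conjugate: posterior is Inv-Gamma(α + n/2, β + Σ(xᵢ−μ)²/2).
Posterior: Inv-Gamma(8.8 + 6/2, 9.7 + 19.853/2) = Inv-Gamma(11.80, 19.6265).
Posterior α = 11.80.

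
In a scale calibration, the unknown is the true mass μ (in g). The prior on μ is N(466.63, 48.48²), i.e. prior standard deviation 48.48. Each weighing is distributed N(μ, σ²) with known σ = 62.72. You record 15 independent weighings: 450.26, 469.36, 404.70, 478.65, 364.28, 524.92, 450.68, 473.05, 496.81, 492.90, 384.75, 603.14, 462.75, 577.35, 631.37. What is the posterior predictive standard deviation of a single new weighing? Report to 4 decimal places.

For Normal data with known variance σ², a Normal(μ₀, σ₀²) prior on μ is conjugate. Posterior precision = 1/σ₀² + n/σ²; posterior mean is the precision-weighted average of μ₀ and x̄.
σ₀² = 48.48² = 2350.3104, σ² = 62.72² = 3933.7984; σ² + n·σ₀² = 3933.7984 + 15·2350.3104 = 39188.4544.
Posterior precision = 1/σ₀² + n/σ² = 1/2350.3104 + 15/3933.7984 = (σ² + n·σ₀²)/(σ₀²σ²) = 39188.4544/(2350.3104·3933.7984); posterior variance σₙ² = σ₀²σ²/(σ² + n·σ₀²) = 2350.3104·3933.7984/39188.4544 = 235.927837.
Predictive variance for one new observation = σₙ² + σ² = 2350.3104·3933.7984/39188.4544 + 3933.7984 = σ²·(σ₀² + 39188.4544)/39188.4544 = 3933.7984·41538.7648/39188.4544 = 4169.726237; SD = √(3933.7984·41538.7648/39188.4544) = 64.5734.

64.5734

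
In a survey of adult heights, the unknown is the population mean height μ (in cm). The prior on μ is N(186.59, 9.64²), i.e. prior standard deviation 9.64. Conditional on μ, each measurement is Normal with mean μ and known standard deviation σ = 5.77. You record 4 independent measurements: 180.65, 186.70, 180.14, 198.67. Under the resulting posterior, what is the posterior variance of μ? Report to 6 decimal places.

7.639036

For Normal data with known variance σ², a Normal(μ₀, σ₀²) prior on μ is conjugate. Posterior precision = 1/σ₀² + n/σ²; posterior mean is the precision-weighted average of μ₀ and x̄.
σ₀² = 9.64² = 92.9296, σ² = 5.77² = 33.2929; σ² + n·σ₀² = 33.2929 + 4·92.9296 = 405.0113.
Posterior precision = 1/σ₀² + n/σ² = 1/92.9296 + 4/33.2929 = (σ² + n·σ₀²)/(σ₀²σ²) = 405.0113/(92.9296·33.2929); posterior variance σₙ² = σ₀²σ²/(σ² + n·σ₀²) = 92.9296·33.2929/405.0113 = 7.639036.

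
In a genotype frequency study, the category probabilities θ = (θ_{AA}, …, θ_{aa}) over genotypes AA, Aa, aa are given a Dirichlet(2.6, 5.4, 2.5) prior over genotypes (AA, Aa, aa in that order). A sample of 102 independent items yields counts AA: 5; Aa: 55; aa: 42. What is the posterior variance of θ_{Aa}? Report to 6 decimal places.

0.002191

The Dirichlet prior is conjugate to the Multinomial likelihood: each posterior αⱼ = prior αⱼ + observed count nⱼ.
Posterior concentration: (7.6, 60.4, 44.5), total = 112.5.
Var[θ_j] = α_j(Σα−α_j)/((Σα)²(Σα+1)) = 60.4·52.1/(112.5²·113.5) = 0.002191.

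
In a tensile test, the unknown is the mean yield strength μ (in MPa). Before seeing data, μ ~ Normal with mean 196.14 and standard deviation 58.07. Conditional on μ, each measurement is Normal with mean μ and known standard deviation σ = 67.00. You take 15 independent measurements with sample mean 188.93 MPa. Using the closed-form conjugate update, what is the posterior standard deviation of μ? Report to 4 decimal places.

16.5793

For Normal data with known variance σ², a Normal(μ₀, σ₀²) prior on μ is conjugate. Posterior precision = 1/σ₀² + n/σ²; posterior mean is the precision-weighted average of μ₀ and x̄.
σ₀² = 58.07² = 3372.1249, σ² = 67.00² = 4489; σ² + n·σ₀² = 4489 + 15·3372.1249 = 55070.8735.
Posterior precision = 1/σ₀² + n/σ² = 1/3372.1249 + 15/4489 = (σ² + n·σ₀²)/(σ₀²σ²) = 55070.8735/(3372.1249·4489); posterior variance σₙ² = σ₀²σ²/(σ² + n·σ₀²) = 3372.1249·4489/55070.8735 = 274.872500.
Posterior SD = √σₙ² = √(3372.1249·4489/55070.8735) = 16.5793.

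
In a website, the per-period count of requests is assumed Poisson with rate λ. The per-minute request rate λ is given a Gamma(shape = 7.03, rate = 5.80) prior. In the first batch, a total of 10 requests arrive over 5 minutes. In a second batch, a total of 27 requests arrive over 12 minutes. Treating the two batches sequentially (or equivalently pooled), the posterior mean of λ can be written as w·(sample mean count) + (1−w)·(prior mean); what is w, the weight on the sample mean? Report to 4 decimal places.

With a Gamma(shape α, rate β) prior, the Poisson likelihood is conjugate: the posterior is Gamma(α + ΣXᵢ, β + n).
Total number of minutes: n = 5 + 12 = 17.
Posterior mean = (α₀+S)/(β₀+n) = [n/(β₀+n)]·(S/n) + [β₀/(β₀+n)]·(α₀/β₀), so only n and β₀ enter the weight.
Weight on data w = n/(β₀+n) = 17/(5.80+17) = 17/22.80 = 0.7456.

0.7456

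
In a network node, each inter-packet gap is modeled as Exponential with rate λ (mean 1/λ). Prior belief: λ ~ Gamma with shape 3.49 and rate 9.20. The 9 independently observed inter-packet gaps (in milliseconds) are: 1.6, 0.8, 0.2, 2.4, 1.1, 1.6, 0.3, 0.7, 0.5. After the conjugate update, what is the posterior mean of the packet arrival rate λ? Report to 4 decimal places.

With a Gamma(shape α, rate β) prior on the exponential rate λ, the posterior after n observations with total T = Σxᵢ is Gamma(α+n, β+T).
Sum of observations T = 9.2 milliseconds; n = 9.
Posterior: Gamma(3.49+9, 9.20+9.2) = Gamma(12.49, 18.40).
Posterior mean of λ = α/β = 12.49/18.40 = 0.6788.

0.6788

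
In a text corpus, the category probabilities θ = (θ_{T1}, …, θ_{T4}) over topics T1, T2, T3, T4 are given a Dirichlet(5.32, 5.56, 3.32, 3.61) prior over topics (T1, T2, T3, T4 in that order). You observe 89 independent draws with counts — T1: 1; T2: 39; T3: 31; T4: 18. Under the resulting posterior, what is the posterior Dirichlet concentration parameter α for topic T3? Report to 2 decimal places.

34.32

The Dirichlet prior is conjugate to the Multinomial likelihood: each posterior αⱼ = prior αⱼ + observed count nⱼ.
Posterior concentration: (6.32, 44.56, 34.32, 21.61), total = 106.81.
α_{T3} = 3.32 + 31 = 34.32.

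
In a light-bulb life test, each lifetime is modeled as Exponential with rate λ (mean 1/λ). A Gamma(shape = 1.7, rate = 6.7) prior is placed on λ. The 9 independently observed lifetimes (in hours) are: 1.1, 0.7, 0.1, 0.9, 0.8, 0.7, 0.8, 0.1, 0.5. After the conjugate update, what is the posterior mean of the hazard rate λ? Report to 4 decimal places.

0.8629

With a Gamma(shape α, rate β) prior on the exponential rate λ, the posterior after n observations with total T = Σxᵢ is Gamma(α+n, β+T).
Sum of observations T = 5.7 hours; n = 9.
Posterior: Gamma(1.7+9, 6.7+5.7) = Gamma(10.7, 12.4).
Posterior mean of λ = α/β = 10.7/12.4 = 0.8629.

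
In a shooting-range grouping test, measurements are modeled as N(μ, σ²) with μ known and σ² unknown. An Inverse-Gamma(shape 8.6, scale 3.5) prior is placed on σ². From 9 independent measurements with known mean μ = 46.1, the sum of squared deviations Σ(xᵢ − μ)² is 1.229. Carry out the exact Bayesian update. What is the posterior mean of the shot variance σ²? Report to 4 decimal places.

0.3400

With known mean μ and an Inverse-Gamma(α, β) prior on σ², the Normal likelihood is conjugate: posterior is Inv-Gamma(α + n/2, β + Σ(xᵢ−μ)²/2).
Posterior: Inv-Gamma(8.6 + 9/2, 3.5 + 1.229/2) = Inv-Gamma(13.10, 4.1145).
E[σ²|data] = β/(α−1) = 4.1145/12.10 = 0.3400.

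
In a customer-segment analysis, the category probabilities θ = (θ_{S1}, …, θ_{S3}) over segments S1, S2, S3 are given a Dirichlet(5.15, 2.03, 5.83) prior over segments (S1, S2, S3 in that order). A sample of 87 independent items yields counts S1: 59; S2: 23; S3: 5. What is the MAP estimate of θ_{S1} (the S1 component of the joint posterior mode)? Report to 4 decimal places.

The Dirichlet prior is conjugate to the Multinomial likelihood: each posterior αⱼ = prior αⱼ + observed count nⱼ.
Posterior concentration: (64.15, 25.03, 10.83), total = 100.01.
Joint mode component: (α_{S1}−1)/(Σα−K) = 63.15/97.01 = 0.6510.

0.6510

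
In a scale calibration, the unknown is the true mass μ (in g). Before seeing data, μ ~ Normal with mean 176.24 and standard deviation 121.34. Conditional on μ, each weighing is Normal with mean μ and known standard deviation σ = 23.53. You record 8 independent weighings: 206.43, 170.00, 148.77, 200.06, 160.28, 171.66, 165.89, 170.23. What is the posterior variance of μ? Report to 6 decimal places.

68.883823

For Normal data with known variance σ², a Normal(μ₀, σ₀²) prior on μ is conjugate. Posterior precision = 1/σ₀² + n/σ²; posterior mean is the precision-weighted average of μ₀ and x̄.
σ₀² = 121.34² = 14723.3956, σ² = 23.53² = 553.6609; σ² + n·σ₀² = 553.6609 + 8·14723.3956 = 118340.8257.
Posterior precision = 1/σ₀² + n/σ² = 1/14723.3956 + 8/553.6609 = (σ² + n·σ₀²)/(σ₀²σ²) = 118340.8257/(14723.3956·553.6609); posterior variance σₙ² = σ₀²σ²/(σ² + n·σ₀²) = 14723.3956·553.6609/118340.8257 = 68.883823.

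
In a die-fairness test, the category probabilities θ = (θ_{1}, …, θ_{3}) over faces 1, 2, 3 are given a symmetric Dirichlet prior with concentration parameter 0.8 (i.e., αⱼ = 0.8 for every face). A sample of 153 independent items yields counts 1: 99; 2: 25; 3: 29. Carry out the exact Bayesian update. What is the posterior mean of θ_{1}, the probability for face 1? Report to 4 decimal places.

0.6422

The Dirichlet prior is conjugate to the Multinomial likelihood: each posterior αⱼ = prior αⱼ + observed count nⱼ.
Posterior concentration: (99.8, 25.8, 29.8), total = 155.4.
E[θ_{1}|data] = α_{1}/Σα = 99.8/155.4 = 0.6422.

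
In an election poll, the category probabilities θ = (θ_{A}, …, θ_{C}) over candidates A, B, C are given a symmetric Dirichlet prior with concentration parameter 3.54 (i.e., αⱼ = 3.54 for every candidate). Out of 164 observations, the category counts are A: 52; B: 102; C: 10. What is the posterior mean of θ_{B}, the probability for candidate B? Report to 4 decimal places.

0.6044

The Dirichlet prior is conjugate to the Multinomial likelihood: each posterior αⱼ = prior αⱼ + observed count nⱼ.
Posterior concentration: (55.54, 105.54, 13.54), total = 174.62.
E[θ_{B}|data] = α_{B}/Σα = 105.54/174.62 = 0.6044.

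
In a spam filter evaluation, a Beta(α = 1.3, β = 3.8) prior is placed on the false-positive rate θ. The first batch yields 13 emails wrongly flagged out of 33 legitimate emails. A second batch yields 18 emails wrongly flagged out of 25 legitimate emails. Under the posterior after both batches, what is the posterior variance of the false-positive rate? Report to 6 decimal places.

The Beta prior is conjugate to a Binomial/Bernoulli likelihood; the update adds successes to α and failures to β.
After batch 1: Beta(1.3+13, 3.8+20) = Beta(14.3, 23.8).
After batch 2: Beta(14.3+18, 23.8+7) = Beta(32.3, 30.8).
Var = αβ/((α+β)²(α+β+1)) = 32.3·30.8/(63.1²·64.1) = 0.003898.

0.003898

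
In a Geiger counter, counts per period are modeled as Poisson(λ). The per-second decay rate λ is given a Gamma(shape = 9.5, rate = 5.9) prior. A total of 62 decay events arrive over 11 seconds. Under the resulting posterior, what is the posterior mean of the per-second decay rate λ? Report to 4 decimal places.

4.2308

With a Gamma(shape α, rate β) prior, the Poisson likelihood is conjugate: the posterior is Gamma(α + ΣXᵢ, β + n).
Posterior: Gamma(α+S, β+n) = Gamma(9.5+62, 5.9+11) = Gamma(71.5, 16.9).
Posterior mean = α/β = 71.5/16.9 = 4.2308.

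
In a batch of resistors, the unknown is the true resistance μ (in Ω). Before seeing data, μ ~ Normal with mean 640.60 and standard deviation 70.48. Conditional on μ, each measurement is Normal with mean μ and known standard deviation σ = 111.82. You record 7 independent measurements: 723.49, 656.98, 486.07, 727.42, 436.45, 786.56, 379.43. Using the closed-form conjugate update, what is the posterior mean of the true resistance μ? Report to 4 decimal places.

610.3598

For Normal data with known variance σ², a Normal(μ₀, σ₀²) prior on μ is conjugate. Posterior precision = 1/σ₀² + n/σ²; posterior mean is the precision-weighted average of μ₀ and x̄.
Σxᵢ = 723.49 + 656.98 + 486.07 + 727.42 + 436.45 + 786.56 + 379.43 = 4196.4, so n·x̄ = 4196.4.
σ₀² = 70.48² = 4967.4304, σ² = 111.82² = 12503.7124; σ² + n·σ₀² = 12503.7124 + 7·4967.4304 = 47275.7252.
Posterior mean = (μ₀/σ₀² + n·x̄/σ²)/(1/σ₀² + n/σ²) = (σ²·μ₀ + σ₀²·n·x̄)/(σ² + n·σ₀²) = (12503.7124·640.60 + 4967.4304·4196.4)/47275.7252 = 28855203.094/47275.7252 = 610.3598.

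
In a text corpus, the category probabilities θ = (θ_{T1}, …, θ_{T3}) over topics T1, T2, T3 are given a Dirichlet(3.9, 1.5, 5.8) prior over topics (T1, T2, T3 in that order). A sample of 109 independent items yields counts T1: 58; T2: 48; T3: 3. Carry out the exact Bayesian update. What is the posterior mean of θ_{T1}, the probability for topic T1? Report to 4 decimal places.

0.5150

The Dirichlet prior is conjugate to the Multinomial likelihood: each posterior αⱼ = prior αⱼ + observed count nⱼ.
Posterior concentration: (61.9, 49.5, 8.8), total = 120.2.
E[θ_{T1}|data] = α_{T1}/Σα = 61.9/120.2 = 0.5150.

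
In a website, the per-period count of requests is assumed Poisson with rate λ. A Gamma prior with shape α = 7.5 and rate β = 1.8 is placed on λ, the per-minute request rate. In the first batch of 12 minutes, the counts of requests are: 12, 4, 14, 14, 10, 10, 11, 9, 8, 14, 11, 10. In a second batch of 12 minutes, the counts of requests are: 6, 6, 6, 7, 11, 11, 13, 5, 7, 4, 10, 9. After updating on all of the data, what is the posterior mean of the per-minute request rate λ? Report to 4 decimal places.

With a Gamma(shape α, rate β) prior, the Poisson likelihood is conjugate: the posterior is Gamma(α + ΣXᵢ, β + n).
Batch 1: sum of counts S = 127 over n = 12 minutes.
After batch 1: Gamma(α+S, β+n) = Gamma(7.5+127, 1.8+12) = Gamma(134.5, 13.8).
Batch 2: sum of counts S = 95 over n = 12 minutes.
After batch 2: Gamma(α+S, β+n) = Gamma(134.5+95, 13.8+12) = Gamma(229.5, 25.8).
Posterior mean = α/β = 229.5/25.8 = 8.8953.

8.8953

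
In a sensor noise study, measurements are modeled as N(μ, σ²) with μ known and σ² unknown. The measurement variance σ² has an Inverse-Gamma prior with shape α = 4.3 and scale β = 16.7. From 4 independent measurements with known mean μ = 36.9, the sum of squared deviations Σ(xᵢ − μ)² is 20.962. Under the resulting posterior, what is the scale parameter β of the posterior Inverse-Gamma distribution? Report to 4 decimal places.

27.1810

With known mean μ and an Inverse-Gamma(α, β) prior on σ², the Normal likelihood is conjugate: posterior is Inv-Gamma(α + n/2, β + Σ(xᵢ−μ)²/2).
Posterior: Inv-Gamma(4.3 + 4/2, 16.7 + 20.962/2) = Inv-Gamma(6.30, 27.1810).
Posterior β = 27.1810.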